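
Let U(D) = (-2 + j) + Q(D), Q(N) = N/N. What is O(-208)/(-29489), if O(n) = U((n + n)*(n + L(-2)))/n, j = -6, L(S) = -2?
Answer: -7/6133712 ≈ -1.1412e-6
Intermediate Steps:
Q(N) = 1
U(D) = -7 (U(D) = (-2 - 6) + 1 = -8 + 1 = -7)
O(n) = -7/n
O(-208)/(-29489) = -7/(-208)/(-29489) = -7*(-1/208)*(-1/29489) = (7/208)*(-1/29489) = -7/6133712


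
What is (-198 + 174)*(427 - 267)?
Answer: -3840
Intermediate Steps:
(-198 + 174)*(427 - 267) = -24*160 = -3840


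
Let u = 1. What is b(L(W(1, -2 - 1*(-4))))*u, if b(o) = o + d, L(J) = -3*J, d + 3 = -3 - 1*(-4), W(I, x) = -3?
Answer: 7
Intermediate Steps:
d = -2 (d = -3 + (-3 - 1*(-4)) = -3 + (-3 + 4) = -3 + 1 = -2)
b(o) = -2 + o (b(o) = o - 2 = -2 + o)
b(L(W(1, -2 - 1*(-4))))*u = (-2 - 3*(-3))*1 = (-2 + 9)*1 = 7*1 = 7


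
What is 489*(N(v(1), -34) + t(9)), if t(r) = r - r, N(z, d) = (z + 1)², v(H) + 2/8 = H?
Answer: 23961/16 ≈ 1497.6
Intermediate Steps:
v(H) = -¼ + H
N(z, d) = (1 + z)²
t(r) = 0
489*(N(v(1), -34) + t(9)) = 489*((1 + (-¼ + 1))² + 0) = 489*((1 + ¾)² + 0) = 489*((7/4)² + 0) = 489*(49/16 + 0) = 489*(49/16) = 23961/16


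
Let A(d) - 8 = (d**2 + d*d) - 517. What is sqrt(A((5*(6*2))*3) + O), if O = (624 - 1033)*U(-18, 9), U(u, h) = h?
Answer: sqrt(60610) ≈ 246.19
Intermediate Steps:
O = -3681 (O = (624 - 1033)*9 = -409*9 = -3681)
A(d) = -509 + 2*d**2 (A(d) = 8 + ((d**2 + d*d) - 517) = 8 + ((d**2 + d**2) - 517) = 8 + (2*d**2 - 517) = 8 + (-517 + 2*d**2) = -509 + 2*d**2)
sqrt(A((5*(6*2))*3) + O) = sqrt((-509 + 2*((5*(6*2))*3)**2) - 3681) = sqrt((-509 + 2*((5*12)*3)**2) - 3681) = sqrt((-509 + 2*(60*3)**2) - 3681) = sqrt((-509 + 2*180**2) - 3681) = sqrt((-509 + 2*32400) - 3681) = sqrt((-509 + 64800) - 3681) = sqrt(64291 - 3681) = sqrt(60610)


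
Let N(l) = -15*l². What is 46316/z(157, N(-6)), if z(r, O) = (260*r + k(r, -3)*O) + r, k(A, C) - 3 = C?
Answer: 46316/40977 ≈ 1.1303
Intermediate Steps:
k(A, C) = 3 + C
z(r, O) = 261*r (z(r, O) = (260*r + (3 - 3)*O) + r = (260*r + 0*O) + r = (260*r + 0) + r = 260*r + r = 261*r)
46316/z(157, N(-6)) = 46316/((261*157)) = 46316/40977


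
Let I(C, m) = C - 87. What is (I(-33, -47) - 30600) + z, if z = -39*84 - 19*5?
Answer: -34091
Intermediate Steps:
I(C, m) = -87 + C
z = -3371 (z = -3276 - 95 = -3371)
(I(-33, -47) - 30600) + z = ((-87 - 33) - 30600) - 3371 = (-120 - 30600) - 3371 = -30720 - 3371 = -34091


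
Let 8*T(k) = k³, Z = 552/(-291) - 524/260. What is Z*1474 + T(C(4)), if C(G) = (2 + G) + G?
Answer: -35571033/6305 ≈ -5641.7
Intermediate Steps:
C(G) = 2 + 2*G
Z = -24667/6305 (Z = 552*(-1/291) - 524*1/260 = -184/97 - 131/65 = -24667/6305 ≈ -3.9123)
T(k) = k³/8
Z*1474 + T(C(4)) = -24667/6305*1474 + (2 + 2*4)³/8 = -36359158/6305 + (2 + 8)³/8 = -36359158/6305 + (⅛)*10³ = -36359158/6305 + (⅛)*1000 = -36359158/6305 + 125 = -35571033/6305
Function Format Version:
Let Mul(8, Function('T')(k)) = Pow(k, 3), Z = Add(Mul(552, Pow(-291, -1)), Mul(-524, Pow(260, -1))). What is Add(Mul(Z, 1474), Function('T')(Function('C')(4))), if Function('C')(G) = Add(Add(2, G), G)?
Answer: Rational(-35571033, 6305) ≈ -5641.7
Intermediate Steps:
Function('C')(G) = Add(2, Mul(2, G))
Z = Rational(-24667, 6305) (Z = Add(Mul(552, Rational(-1, 291)), Mul(-524, Rational(1, 260))) = Add(Rational(-184, 97), Rational(-131, 65)) = Rational(-24667, 6305) ≈ -3.9123)
Function('T')(k) = Mul(Rational(1, 8), Pow(k, 3))
Add(Mul(Z, 1474), Function('T')(Function('C')(4))) = Add(Mul(Rational(-24667, 6305), 1474), Mul(Rational(1, 8), Pow(Add(2, Mul(2, 4)), 3))) = Add(Rational(-36359158, 6305), Mul(Rational(1, 8), Pow(Add(2, 8), 3))) = Add(Rational(-36359158, 6305), Mul(Rational(1, 8), Pow(10, 3))) = Add(Rational(-36359158, 6305), Mul(Rational(1, 8), 1000)) = Add(Rational(-36359158, 6305), 125) = Rational(-35571033, 6305)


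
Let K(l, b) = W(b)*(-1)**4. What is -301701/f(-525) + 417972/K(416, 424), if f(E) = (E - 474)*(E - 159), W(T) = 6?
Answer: 835102763/11988 ≈ 69662.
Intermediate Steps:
K(l, b) = 6 (K(l, b) = 6*(-1)**4 = 6*1 = 6)
f(E) = (-474 + E)*(-159 + E)
-301701/f(-525) + 417972/K(416, 424) = -301701/(75366 + (-525)**2 - 633*(-525)) + 417972/6 = -301701/(75366 + 275625 + 332325) + 417972*(1/6) = -301701/683316 + 69662 = -301701*1/683316 + 69662 = -5293/11988 + 69662 = 835102763/11988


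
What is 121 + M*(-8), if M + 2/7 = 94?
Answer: -4401/7 ≈ -628.71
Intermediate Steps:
M = 656/7 (M = -2/7 + 94 = 656/7 ≈ 93.714)
121 + M*(-8) = 121 + (656/7)*(-8) = 121 - 5248/7 = -4401/7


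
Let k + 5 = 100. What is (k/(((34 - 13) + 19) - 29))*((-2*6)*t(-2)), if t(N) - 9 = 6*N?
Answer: 3420/11 ≈ 310.91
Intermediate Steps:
k = 95 (k = -5 + 100 = 95)
t(N) = 9 + 6*N
(k/(((34 - 13) + 19) - 29))*((-2*6)*t(-2)) = (95/(((34 - 13) + 19) - 29))*((-2*6)*(9 + 6*(-2))) = (95/((21 + 19) - 29))*(-12*(9 - 12)) = (95/(40 - 29))*(-12*(-3)) = (95/11)*36 = 3420/11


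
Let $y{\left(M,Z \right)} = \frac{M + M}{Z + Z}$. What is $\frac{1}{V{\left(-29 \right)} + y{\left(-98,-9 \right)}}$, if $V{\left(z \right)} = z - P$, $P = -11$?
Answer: $- \frac{9}{64} \approx -0.14063$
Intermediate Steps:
$y{\left(M,Z \right)} = \frac{M}{Z}$ ($y{\left(M,Z \right)} = \frac{2 M}{2 Z} = 2 M \frac{1}{2 Z} = \frac{M}{Z}$)
$V{\left(z \right)} = 11 + z$ ($V{\left(z \right)} = z - -11 = z + 11 = 11 + z$)
$\frac{1}{V{\left(-29 \right)} + y{\left(-98,-9 \right)}} = \frac{1}{\left(11 - 29\right) - \frac{98}{-9}} = \frac{1}{-18 - - \frac{98}{9}} = \frac{1}{-18 + \frac{98}{9}} = \frac{1}{- \frac{64}{9}} = - \frac{9}{64}$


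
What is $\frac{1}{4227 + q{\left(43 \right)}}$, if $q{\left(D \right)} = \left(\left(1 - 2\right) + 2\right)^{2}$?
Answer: $\frac{1}{4228} \approx 0.00023652$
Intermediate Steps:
$q{\left(D \right)} = 1$ ($q{\left(D \right)} = \left(\left(1 - 2\right) + 2\right)^{2} = \left(-1 + 2\right)^{2} = 1^{2} = 1$)
$\frac{1}{4227 + q{\left(43 \right)}} = \frac{1}{4227 + 1} = \frac{1}{4228}$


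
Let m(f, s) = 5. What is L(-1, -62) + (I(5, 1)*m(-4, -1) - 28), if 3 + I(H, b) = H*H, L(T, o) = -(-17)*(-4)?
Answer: 14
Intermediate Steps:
L(T, o) = -68 (L(T, o) = -17*4 = -68)
I(H, b) = -3 + H² (I(H, b) = -3 + H*H = -3 + H²)
L(-1, -62) + (I(5, 1)*m(-4, -1) - 28) = -68 + ((-3 + 5²)*5 - 28) = -68 + ((-3 + 25)*5 - 28) = -68 + (22*5 - 28) = -68 + (110 - 28) = -68 + 82 = 14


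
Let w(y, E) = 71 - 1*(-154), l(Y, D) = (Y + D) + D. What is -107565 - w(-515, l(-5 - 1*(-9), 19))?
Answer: -107790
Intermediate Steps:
l(Y, D) = Y + 2*D (l(Y, D) = (D + Y) + D = Y + 2*D)
w(y, E) = 225 (w(y, E) = 71 + 154 = 225)
-107565 - w(-515, l(-5 - 1*(-9), 19)) = -107565 - 1*225 = -107565 - 225 = -107790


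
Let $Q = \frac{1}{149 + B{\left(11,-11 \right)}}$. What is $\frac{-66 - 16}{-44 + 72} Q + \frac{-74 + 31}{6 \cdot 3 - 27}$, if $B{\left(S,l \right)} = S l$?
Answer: $\frac{16487}{3528} \approx 4.6732$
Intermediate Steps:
$Q = \frac{1}{28}$ ($Q = \frac{1}{149 + 11 \left(-11\right)} = \frac{1}{149 - 121} = \frac{1}{28} \approx 0.035714$)
$\frac{-66 - 16}{-44 + 72} Q + \frac{-74 + 31}{6 \cdot 3 - 27} = \frac{-66 - 16}{-44 + 72} \cdot \frac{1}{28} + \frac{-74 + 31}{6 \cdot 3 - 27} = - \frac{82}{28} \cdot \frac{1}{28} - \frac{43}{18 - 27} = \left(-82\right) \frac{1}{28} \cdot \frac{1}{28} - \frac{43}{-9} = \left(- \frac{41}{14}\right) \frac{1}{28} - - \frac{43}{9} = - \frac{41}{392} + \frac{43}{9} = \frac{16487}{3528}$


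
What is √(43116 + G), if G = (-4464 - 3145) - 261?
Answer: √35246 ≈ 187.74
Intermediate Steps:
G = -7870 (G = -7609 - 261 = -7870)
√(43116 + G) = √(43116 - 7870) = √35246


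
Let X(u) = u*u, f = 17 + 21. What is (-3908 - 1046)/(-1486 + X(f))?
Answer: 2477/21 ≈ 117.95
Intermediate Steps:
f = 38
X(u) = u**2
(-3908 - 1046)/(-1486 + X(f)) = (-3908 - 1046)/(-1486 + 38**2) = -4954/(-1486 + 1444) = -4954/(-42) = -4954*(-1/42) = 2477/21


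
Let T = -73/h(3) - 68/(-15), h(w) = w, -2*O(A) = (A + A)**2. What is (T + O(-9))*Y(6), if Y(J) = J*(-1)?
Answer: 5454/5 ≈ 1090.8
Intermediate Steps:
O(A) = -2*A**2 (O(A) = -(A + A)**2/2 = -4*A**2/2 = -2*A**2)
Y(J) = -J
T = -99/5 (T = -73/3 - 68/(-15) = -73*1/3 - 68*(-1/15) = -73/3 + 68/15 = -99/5 ≈ -19.800)
(T + O(-9))*Y(6) = (-99/5 - 2*(-9)**2)*(-1*6) = (-99/5 - 2*81)*(-6) = (-99/5 - 162)*(-6) = -909/5*(-6) = 5454/5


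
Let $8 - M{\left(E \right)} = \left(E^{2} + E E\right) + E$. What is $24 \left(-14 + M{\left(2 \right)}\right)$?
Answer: $-384$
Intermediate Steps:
$M{\left(E \right)} = 8 - E - 2 E^{2}$ ($M{\left(E \right)} = 8 - \left(\left(E^{2} + E E\right) + E\right) = 8 - \left(\left(E^{2} + E^{2}\right) + E\right) = 8 - \left(2 E^{2} + E\right) = 8 - \left(E + 2 E^{2}\right) = 8 - E - 2 E^{2}$)
$24 \left(-14 + M{\left(2 \right)}\right) = 24 \left(-14 - \left(-6 + 8\right)\right) = 24 \left(-14 - 2\right) = 24 \left(-16\right) = -384$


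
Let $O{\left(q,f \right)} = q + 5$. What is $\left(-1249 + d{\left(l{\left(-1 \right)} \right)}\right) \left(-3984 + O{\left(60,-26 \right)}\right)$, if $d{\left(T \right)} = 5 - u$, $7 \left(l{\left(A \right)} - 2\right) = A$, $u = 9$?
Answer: $4910507$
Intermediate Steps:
$l{\left(A \right)} = 2 + \frac{A}{7}$
$O{\left(q,f \right)} = 5 + q$
$d{\left(T \right)} = -4$ ($d{\left(T \right)} = 5 - 9 = -4$)
$\left(-1249 + d{\left(l{\left(-1 \right)} \right)}\right) \left(-3984 + O{\left(60,-26 \right)}\right) = \left(-1249 - 4\right) \left(-3984 + \left(5 + 60\right)\right) = - 1253 \left(-3984 + 65\right) = \left(-1253\right) \left(-3919\right) = 4910507$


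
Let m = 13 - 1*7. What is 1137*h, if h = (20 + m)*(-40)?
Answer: -1182480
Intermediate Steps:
m = 6 (m = 13 - 7 = 6)
h = -1040 (h = (20 + 6)*(-40) = 26*(-40) = -1040)
1137*h = 1137*(-1040) = -1182480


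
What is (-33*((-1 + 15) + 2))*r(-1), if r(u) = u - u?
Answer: 0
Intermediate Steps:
r(u) = 0
(-33*((-1 + 15) + 2))*r(-1) = -33*((-1 + 15) + 2)*0 = -33*(14 + 2)*0 = -33*16*0 = -528*0 = 0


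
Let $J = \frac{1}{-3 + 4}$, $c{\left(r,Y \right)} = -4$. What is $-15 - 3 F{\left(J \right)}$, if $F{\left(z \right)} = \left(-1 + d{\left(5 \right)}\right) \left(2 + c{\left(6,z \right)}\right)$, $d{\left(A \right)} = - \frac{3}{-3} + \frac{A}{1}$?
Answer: $15$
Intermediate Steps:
$d{\left(A \right)} = 1 + A$ ($d{\left(A \right)} = \left(-3\right) \left(- \frac{1}{3}\right) + A 1 = 1 + A$)
$J = 1$ ($J = 1^{-1} = 1$)
$F{\left(z \right)} = -10$ ($F{\left(z \right)} = \left(-1 + \left(1 + 5\right)\right) \left(2 - 4\right) = \left(-1 + 6\right) \left(-2\right) = 5 \left(-2\right) = -10$)
$-15 - 3 F{\left(J \right)} = -15 - -30 = -15 + 30 = 15$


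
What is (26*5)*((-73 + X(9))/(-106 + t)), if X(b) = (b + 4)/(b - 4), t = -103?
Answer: 832/19 ≈ 43.789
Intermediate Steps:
X(b) = (4 + b)/(-4 + b)
(26*5)*((-73 + X(9))/(-106 + t)) = (26*5)*((-73 + (4 + 9)/(-4 + 9))/(-106 - 103)) = 130*((-73 + 13/5)/(-209)) = 130*((-73 + (1/5)*13)*(-1/209)) = 130*((-73 + 13/5)*(-1/209)) = 130*(-352/5*(-1/209)) = 130*(32/95) = 832/19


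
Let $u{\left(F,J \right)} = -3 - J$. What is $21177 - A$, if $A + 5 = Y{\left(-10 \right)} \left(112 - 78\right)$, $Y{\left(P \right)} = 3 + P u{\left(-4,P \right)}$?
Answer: $23460$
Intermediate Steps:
$Y{\left(P \right)} = 3 + P \left(-3 - P\right)$
$A = -2283$ ($A = -5 + \left(3 - - 10 \left(3 - 10\right)\right) \left(112 - 78\right) = -5 + \left(3 - \left(-10\right) \left(-7\right)\right) 34 = -5 + \left(3 - 70\right) 34 = -5 - 2278 = -2283$)
$21177 - A = 21177 - -2283 = 21177 + 2283 = 23460$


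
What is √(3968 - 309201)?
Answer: 23*I*√577 ≈ 552.48*I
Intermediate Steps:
√(3968 - 309201) = √(-305233) = 23*I*√577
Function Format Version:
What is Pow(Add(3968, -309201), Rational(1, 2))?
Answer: Mul(23, I, Pow(577, Rational(1, 2))) ≈ Mul(552.48, I)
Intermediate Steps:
Pow(Add(3968, -309201), Rational(1, 2)) = Pow(-305233, Rational(1, 2)) = Mul(23, I, Pow(577, Rational(1, 2)))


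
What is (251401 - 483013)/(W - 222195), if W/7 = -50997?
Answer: 38602/96529 ≈ 0.39990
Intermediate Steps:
W = -356979 (W = 7*(-50997) = -356979)
(251401 - 483013)/(W - 222195) = (251401 - 483013)/(-356979 - 222195) = -231612/(-579174) = -231612*(-1/579174) = 38602/96529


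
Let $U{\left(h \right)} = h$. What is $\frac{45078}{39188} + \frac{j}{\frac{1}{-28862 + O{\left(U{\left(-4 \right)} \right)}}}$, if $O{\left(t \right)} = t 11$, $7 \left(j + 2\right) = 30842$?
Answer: $- \frac{2494355835717}{19594} \approx -1.273 \cdot 10^{8}$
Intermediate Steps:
$j = 4404$ ($j = -2 + \frac{1}{7} \cdot 30842 = -2 + 4406 = 4404$)
$O{\left(t \right)} = 11 t$
$\frac{45078}{39188} + \frac{j}{\frac{1}{-28862 + O{\left(U{\left(-4 \right)} \right)}}} = \frac{45078}{39188} + \frac{4404}{\frac{1}{-28862 + 11 \left(-4\right)}} = 45078 \cdot \frac{1}{39188} + \frac{4404}{\frac{1}{-28862 - 44}} = \frac{22539}{19594} + \frac{4404}{\frac{1}{-28906}} = \frac{22539}{19594} + \frac{4404}{- \frac{1}{28906}} = \frac{22539}{19594} + 4404 \left(-28906\right) = \frac{22539}{19594} - 127302024 = - \frac{2494355835717}{19594}$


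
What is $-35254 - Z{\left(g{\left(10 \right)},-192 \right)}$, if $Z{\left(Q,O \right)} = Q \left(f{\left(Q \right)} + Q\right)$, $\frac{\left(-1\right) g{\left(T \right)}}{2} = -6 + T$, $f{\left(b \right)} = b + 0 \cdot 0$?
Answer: $-35382$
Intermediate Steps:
$f{\left(b \right)} = b$ ($f{\left(b \right)} = b + 0 = b$)
$g{\left(T \right)} = 12 - 2 T$ ($g{\left(T \right)} = - 2 \left(-6 + T\right) = 12 - 2 T$)
$Z{\left(Q,O \right)} = 2 Q^{2}$ ($Z{\left(Q,O \right)} = Q \left(Q + Q\right) = Q 2 Q = 2 Q^{2}$)
$-35254 - Z{\left(g{\left(10 \right)},-192 \right)} = -35254 - 2 \left(12 - 20\right)^{2} = -35254 - 2 \left(-8\right)^{2} = -35254 - 2 \cdot 64 = -35254 - 128 = -35382$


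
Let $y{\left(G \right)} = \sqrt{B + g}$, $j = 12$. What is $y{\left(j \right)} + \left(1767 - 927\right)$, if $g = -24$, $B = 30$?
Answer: $840 + \sqrt{6} \approx 842.45$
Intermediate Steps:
$y{\left(G \right)} = \sqrt{6}$ ($y{\left(G \right)} = \sqrt{30 - 24} = \sqrt{6}$)
$y{\left(j \right)} + \left(1767 - 927\right) = \sqrt{6} + \left(1767 - 927\right) = \sqrt{6} + 840 = 840 + \sqrt{6}$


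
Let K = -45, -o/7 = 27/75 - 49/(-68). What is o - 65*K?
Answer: 4959641/1700 ≈ 2917.4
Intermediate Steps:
o = -12859/1700 (o = -7*(27/75 - 49/(-68)) = -7*(27*(1/75) - 49*(-1/68)) = -7*(9/25 + 49/68) = -7*1837/1700 = -12859/1700 ≈ -7.5641)
o - 65*K = -12859/1700 - 65*(-45) = -12859/1700 + 2925 = 4959641/1700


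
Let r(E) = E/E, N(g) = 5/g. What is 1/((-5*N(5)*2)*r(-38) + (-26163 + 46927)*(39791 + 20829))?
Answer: 1/1258713670 ≈ 7.9446e-10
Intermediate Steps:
r(E) = 1
1/((-5*N(5)*2)*r(-38) + (-26163 + 46927)*(39791 + 20829)) = 1/((-25/5*2)*1 + (-26163 + 46927)*(39791 + 20829)) = 1/((-25/5*2)*1 + 20764*60620) = 1/((-5*1*2)*1 + 1258713680) = 1/(-5*2*1 + 1258713680) = 1/(-10*1 + 1258713680) = 1/(-10 + 1258713680) = 1/1258713670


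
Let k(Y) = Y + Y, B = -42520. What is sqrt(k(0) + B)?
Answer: 2*I*sqrt(10630) ≈ 206.2*I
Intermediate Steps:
k(Y) = 2*Y
sqrt(k(0) + B) = sqrt(2*0 - 42520) = sqrt(0 - 42520) = sqrt(-42520) = 2*I*sqrt(10630)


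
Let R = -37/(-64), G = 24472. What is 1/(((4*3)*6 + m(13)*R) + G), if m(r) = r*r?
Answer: 64/1577069 ≈ 4.0582e-5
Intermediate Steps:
m(r) = r**2
R = 37/64 (R = -37*(-1/64) = 37/64 ≈ 0.57813)
1/(((4*3)*6 + m(13)*R) + G) = 1/(((4*3)*6 + 13**2*(37/64)) + 24472) = 1/((12*6 + 169*(37/64)) + 24472) = 1/((72 + 6253/64) + 24472) = 1/(10861/64 + 24472) = 1/(1577069/64) = 64/1577069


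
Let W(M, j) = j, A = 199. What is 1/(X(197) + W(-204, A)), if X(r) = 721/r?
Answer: 197/39924 ≈ 0.0049344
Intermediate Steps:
1/(X(197) + W(-204, A)) = 1/(721/197 + 199) = 1/(39924/197) = 197/39924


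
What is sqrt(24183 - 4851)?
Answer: 6*sqrt(537) ≈ 139.04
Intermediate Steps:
sqrt(24183 - 4851) = sqrt(19332) = 6*sqrt(537)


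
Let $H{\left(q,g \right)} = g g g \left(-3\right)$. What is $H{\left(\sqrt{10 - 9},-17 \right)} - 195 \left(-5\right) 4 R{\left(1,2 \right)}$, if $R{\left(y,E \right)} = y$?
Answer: $18639$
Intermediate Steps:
$H{\left(q,g \right)} = - 3 g^{3}$ ($H{\left(q,g \right)} = g^{2} g \left(-3\right) = g^{3} \left(-3\right) = - 3 g^{3}$)
$H{\left(\sqrt{10 - 9},-17 \right)} - 195 \left(-5\right) 4 R{\left(1,2 \right)} = - 3 \left(-17\right)^{3} - 195 \left(-5\right) 4 \cdot 1 = \left(-3\right) \left(-4913\right) - 195 \left(\left(-20\right) 1\right) = 14739 - -3900 = 14739 + 3900 = 18639$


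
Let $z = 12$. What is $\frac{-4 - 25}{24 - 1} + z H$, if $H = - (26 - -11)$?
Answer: $- \frac{10241}{23} \approx -445.26$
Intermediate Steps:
$H = -37$ ($H = - (26 + 11) = \left(-1\right) 37 = -37$)
$\frac{-4 - 25}{24 - 1} + z H = \frac{-4 - 25}{24 - 1} + 12 \left(-37\right) = - \frac{29}{23} - 444 = - \frac{10241}{23}$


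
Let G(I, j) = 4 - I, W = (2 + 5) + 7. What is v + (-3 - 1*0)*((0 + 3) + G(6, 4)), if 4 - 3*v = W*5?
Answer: -25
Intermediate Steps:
W = 14 (W = 7 + 7 = 14)
v = -22 (v = 4/3 - 14*5/3 = 4/3 - 1/3*70 = 4/3 - 70/3 = -22)
v + (-3 - 1*0)*((0 + 3) + G(6, 4)) = -22 + (-3 - 1*0)*((0 + 3) + (4 - 1*6)) = -22 + (-3 + 0)*(3 + (4 - 6)) = -22 - 3*(3 - 2) = -22 - 3*1 = -22 - 3 = -25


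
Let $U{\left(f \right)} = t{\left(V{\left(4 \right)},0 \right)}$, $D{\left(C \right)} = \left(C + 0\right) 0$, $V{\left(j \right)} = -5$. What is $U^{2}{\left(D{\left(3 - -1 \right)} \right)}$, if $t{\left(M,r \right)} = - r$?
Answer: $0$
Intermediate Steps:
$D{\left(C \right)} = 0$ ($D{\left(C \right)} = C 0 = 0$)
$U{\left(f \right)} = 0$ ($U{\left(f \right)} = \left(-1\right) 0 = 0$)
$U^{2}{\left(D{\left(3 - -1 \right)} \right)} = 0^{2} = 0$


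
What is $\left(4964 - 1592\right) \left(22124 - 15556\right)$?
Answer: $22147296$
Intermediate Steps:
$\left(4964 - 1592\right) \left(22124 - 15556\right) = \left(4964 - 1592\right) 6568 = 3372 \cdot 6568 = 22147296$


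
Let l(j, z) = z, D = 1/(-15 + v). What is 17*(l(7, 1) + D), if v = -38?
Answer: 884/53 ≈ 16.679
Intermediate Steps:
D = -1/53 (D = 1/(-15 - 38) = 1/(-53) = -1/53 ≈ -0.018868)
17*(l(7, 1) + D) = 17*(1 - 1/53) = 17*(52/53) = 884/53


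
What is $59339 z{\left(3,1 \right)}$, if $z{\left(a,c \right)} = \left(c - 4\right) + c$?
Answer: $-118678$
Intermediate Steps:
$z{\left(a,c \right)} = -4 + 2 c$ ($z{\left(a,c \right)} = \left(-4 + c\right) + c = -4 + 2 c$)
$59339 z{\left(3,1 \right)} = 59339 \left(-4 + 2 \cdot 1\right) = 59339 \left(-4 + 2\right) = 59339 \left(-2\right) = -118678$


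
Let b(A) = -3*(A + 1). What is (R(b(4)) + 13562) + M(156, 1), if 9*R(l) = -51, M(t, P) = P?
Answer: 40672/3 ≈ 13557.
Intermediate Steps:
b(A) = -3 - 3*A (b(A) = -3*(1 + A) = -3 - 3*A)
R(l) = -17/3 (R(l) = (1/9)*(-51) = -17/3)
(R(b(4)) + 13562) + M(156, 1) = (-17/3 + 13562) + 1 = 40669/3 + 1 = 40672/3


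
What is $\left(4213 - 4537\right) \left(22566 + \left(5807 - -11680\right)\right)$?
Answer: $-12977172$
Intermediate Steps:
$\left(4213 - 4537\right) \left(22566 + \left(5807 - -11680\right)\right) = - 324 \left(22566 + \left(5807 + 11680\right)\right) = - 324 \left(22566 + 17487\right) = \left(-324\right) 40053 = -12977172$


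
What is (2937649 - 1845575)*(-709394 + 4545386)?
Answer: 4189187127408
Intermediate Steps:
(2937649 - 1845575)*(-709394 + 4545386) = 1092074*3835992 = 4189187127408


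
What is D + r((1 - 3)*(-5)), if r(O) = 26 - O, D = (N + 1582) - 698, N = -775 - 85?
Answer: 40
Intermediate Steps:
N = -860
D = 24 (D = (-860 + 1582) - 698 = 722 - 698 = 24)
D + r((1 - 3)*(-5)) = 24 + (26 - (1 - 3)*(-5)) = 24 + (26 - (-2)*(-5)) = 24 + (26 - 1*10) = 24 + (26 - 10) = 24 + 16 = 40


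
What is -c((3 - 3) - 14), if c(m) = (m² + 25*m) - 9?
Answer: 163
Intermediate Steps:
c(m) = -9 + m² + 25*m
-c((3 - 3) - 14) = -(-9 + ((3 - 3) - 14)² + 25*((3 - 3) - 14)) = -(-9 + (0 - 14)² + 25*(0 - 14)) = -(-9 + (-14)² + 25*(-14)) = -(-9 + 196 - 350) = -1*(-163) = 163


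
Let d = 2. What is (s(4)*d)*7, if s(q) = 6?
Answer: 84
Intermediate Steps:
(s(4)*d)*7 = (6*2)*7 = 12*7 = 84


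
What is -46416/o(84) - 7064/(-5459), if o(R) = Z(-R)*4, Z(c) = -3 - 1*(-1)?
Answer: 31680182/5459 ≈ 5803.3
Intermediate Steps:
Z(c) = -2 (Z(c) = -3 + 1 = -2)
o(R) = -8 (o(R) = -2*4 = -8)
-46416/o(84) - 7064/(-5459) = -46416/(-8) - 7064/(-5459) = -46416*(-⅛) - 7064*(-1/5459) = 5802 + 7064/5459 = 31680182/5459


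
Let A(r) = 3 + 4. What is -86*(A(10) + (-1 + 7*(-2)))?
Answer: 688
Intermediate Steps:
A(r) = 7
-86*(A(10) + (-1 + 7*(-2))) = -86*(7 + (-1 + 7*(-2))) = -86*(7 + (-1 - 14)) = -86*(7 - 15) = -86*(-8) = 688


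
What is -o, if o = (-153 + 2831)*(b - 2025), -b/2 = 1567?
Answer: 13815802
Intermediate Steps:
b = -3134 (b = -2*1567 = -3134)
o = -13815802 (o = (-153 + 2831)*(-3134 - 2025) = 2678*(-5159) = -13815802)
-o = -1*(-13815802) = 13815802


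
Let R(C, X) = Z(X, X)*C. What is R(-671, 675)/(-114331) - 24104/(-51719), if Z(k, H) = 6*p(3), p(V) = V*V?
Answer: 4629820670/5913084989 ≈ 0.78298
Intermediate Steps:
p(V) = V**2
Z(k, H) = 54 (Z(k, H) = 6*3**2 = 6*9 = 54)
R(C, X) = 54*C
R(-671, 675)/(-114331) - 24104/(-51719) = (54*(-671))/(-114331) - 24104/(-51719) = -36234*(-1/114331) - 24104*(-1/51719) = 36234/114331 + 24104/51719 = 4629820670/5913084989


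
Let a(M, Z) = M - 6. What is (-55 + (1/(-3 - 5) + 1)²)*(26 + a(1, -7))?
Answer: -72891/64 ≈ -1138.9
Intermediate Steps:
a(M, Z) = -6 + M
(-55 + (1/(-3 - 5) + 1)²)*(26 + a(1, -7)) = (-55 + (1/(-3 - 5) + 1)²)*(26 + (-6 + 1)) = (-55 + (1/(-8) + 1)²)*(26 - 5) = (-55 + (-⅛ + 1)²)*21 = (-55 + (7/8)²)*21 = (-55 + 49/64)*21 = -3471/64*21 = -72891/64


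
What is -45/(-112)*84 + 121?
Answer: 619/4 ≈ 154.75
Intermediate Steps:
-45/(-112)*84 + 121 = -45*(-1/112)*84 + 121 = (45/112)*84 + 121 = 135/4 + 121 = 619/4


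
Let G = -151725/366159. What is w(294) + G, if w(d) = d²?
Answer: 10549722533/122053 ≈ 86436.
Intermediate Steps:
G = -50575/122053 (G = -151725*1/366159 = -50575/122053 ≈ -0.41437)
w(294) + G = 294² - 50575/122053 = 86436 - 50575/122053 = 10549722533/122053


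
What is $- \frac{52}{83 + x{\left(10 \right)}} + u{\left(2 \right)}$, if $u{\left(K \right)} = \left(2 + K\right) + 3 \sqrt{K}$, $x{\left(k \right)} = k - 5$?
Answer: $\frac{75}{22} + 3 \sqrt{2} \approx 7.6517$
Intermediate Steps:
$x{\left(k \right)} = -5 + k$ ($x{\left(k \right)} = k - 5 = -5 + k$)
$u{\left(K \right)} = 2 + K + 3 \sqrt{K}$
$- \frac{52}{83 + x{\left(10 \right)}} + u{\left(2 \right)} = - \frac{52}{83 + \left(-5 + 10\right)} + \left(2 + 2 + 3 \sqrt{2}\right) = - \frac{52}{83 + 5} + \left(4 + 3 \sqrt{2}\right) = - \frac{52}{88} + \left(4 + 3 \sqrt{2}\right) = \left(-52\right) \frac{1}{88} + \left(4 + 3 \sqrt{2}\right) = - \frac{13}{22} + \left(4 + 3 \sqrt{2}\right) = \frac{75}{22} + 3 \sqrt{2}$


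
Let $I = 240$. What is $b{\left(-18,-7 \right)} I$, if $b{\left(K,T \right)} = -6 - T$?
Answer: $240$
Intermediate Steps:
$b{\left(-18,-7 \right)} I = \left(-6 - -7\right) 240 = \left(-6 + 7\right) 240 = 1 \cdot 240 = 240$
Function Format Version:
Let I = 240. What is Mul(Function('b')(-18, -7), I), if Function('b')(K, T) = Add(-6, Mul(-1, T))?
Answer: 240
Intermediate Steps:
Mul(Function('b')(-18, -7), I) = Mul(Add(-6, Mul(-1, -7)), 240) = Mul(Add(-6, 7), 240) = Mul(1, 240) = 240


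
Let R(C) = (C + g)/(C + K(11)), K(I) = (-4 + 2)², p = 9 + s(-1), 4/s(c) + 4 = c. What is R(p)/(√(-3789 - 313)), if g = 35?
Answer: -108*I*√4102/125111 ≈ -0.055287*I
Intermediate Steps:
s(c) = 4/(-4 + c)
p = 41/5 (p = 9 + 4/(-4 - 1) = 9 + 4/(-5) = 9 + 4*(-⅕) = 9 - ⅘ = 41/5 ≈ 8.2000)
K(I) = 4 (K(I) = (-2)² = 4)
R(C) = (35 + C)/(4 + C) (R(C) = (C + 35)/(C + 4) = (35 + C)/(4 + C))
R(p)/(√(-3789 - 313)) = ((35 + 41/5)/(4 + 41/5))/(√(-3789 - 313)) = ((216/5)/(61/5))/(√(-4102)) = ((5/61)*(216/5))/((I*√4102)) = 216*(-I*√4102/4102)/61 = -108*I*√4102/125111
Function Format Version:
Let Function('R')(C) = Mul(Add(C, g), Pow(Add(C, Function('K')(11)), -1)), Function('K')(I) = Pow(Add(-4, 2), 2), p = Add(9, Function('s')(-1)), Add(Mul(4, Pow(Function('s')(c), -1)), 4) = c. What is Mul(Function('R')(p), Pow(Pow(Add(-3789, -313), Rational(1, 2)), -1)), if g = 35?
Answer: Mul(Rational(-108, 125111), I, Pow(4102, Rational(1, 2))) ≈ Mul(-0.055287, I)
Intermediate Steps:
Function('s')(c) = Mul(4, Pow(Add(-4, c), -1))
p = Rational(41, 5) (p = Add(9, Mul(4, Pow(Add(-4, -1), -1))) = Add(9, Mul(4, Pow(-5, -1))) = Add(9, Mul(4, Rational(-1, 5))) = Add(9, Rational(-4, 5)) = Rational(41, 5) ≈ 8.2000)
Function('K')(I) = 4 (Function('K')(I) = Pow(-2, 2) = 4)
Function('R')(C) = Mul(Pow(Add(4, C), -1), Add(35, C)) (Function('R')(C) = Mul(Add(C, 35), Pow(Add(C, 4), -1)) = Mul(Add(35, C), Pow(Add(4, C), -1)) = Mul(Pow(Add(4, C), -1), Add(35, C)))
Mul(Function('R')(p), Pow(Pow(Add(-3789, -313), Rational(1, 2)), -1)) = Mul(Mul(Pow(Add(4, Rational(41, 5)), -1), Add(35, Rational(41, 5))), Pow(Pow(Add(-3789, -313), Rational(1, 2)), -1)) = Mul(Mul(Pow(Rational(61, 5), -1), Rational(216, 5)), Pow(Pow(-4102, Rational(1, 2)), -1)) = Mul(Mul(Rational(5, 61), Rational(216, 5)), Pow(Mul(I, Pow(4102, Rational(1, 2))), -1)) = Mul(Rational(216, 61), Mul(Rational(-1, 4102), I, Pow(4102, Rational(1, 2)))) = Mul(Rational(-108, 125111), I, Pow(4102, Rational(1, 2)))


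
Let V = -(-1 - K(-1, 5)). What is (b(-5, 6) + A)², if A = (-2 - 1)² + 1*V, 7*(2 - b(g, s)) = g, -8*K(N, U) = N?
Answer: 516961/3136 ≈ 164.85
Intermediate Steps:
K(N, U) = -N/8
b(g, s) = 2 - g/7
V = 9/8 (V = -(-1 - (-1)*(-1)/8) = -(-1 - 1*⅛) = -(-1 - ⅛) = -1*(-9/8) = 9/8 ≈ 1.1250)
A = 81/8 (A = (-2 - 1)² + 1*(9/8) = (-3)² + 9/8 = 9 + 9/8 = 81/8 ≈ 10.125)
(b(-5, 6) + A)² = ((2 - ⅐*(-5)) + 81/8)² = ((2 + 5/7) + 81/8)² = (19/7 + 81/8)² = (719/56)² = 516961/3136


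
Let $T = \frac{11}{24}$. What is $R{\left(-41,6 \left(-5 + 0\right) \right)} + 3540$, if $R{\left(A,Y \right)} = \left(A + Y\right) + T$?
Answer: $\frac{83267}{24} \approx 3469.5$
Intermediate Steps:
$T = \frac{11}{24}$ ($T = 11 \cdot \frac{1}{24} = \frac{11}{24} \approx 0.45833$)
$R{\left(A,Y \right)} = \frac{11}{24} + A + Y$ ($R{\left(A,Y \right)} = \left(A + Y\right) + \frac{11}{24} = \frac{11}{24} + A + Y$)
$R{\left(-41,6 \left(-5 + 0\right) \right)} + 3540 = \left(\frac{11}{24} - 41 + 6 \left(-5 + 0\right)\right) + 3540 = \left(\frac{11}{24} - 41 + 6 \left(-5\right)\right) + 3540 = \left(\frac{11}{24} - 41 - 30\right) + 3540 = - \frac{1693}{24} + 3540 = \frac{83267}{24}$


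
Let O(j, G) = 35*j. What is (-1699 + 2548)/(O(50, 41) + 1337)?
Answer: 283/1029 ≈ 0.27502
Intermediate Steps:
(-1699 + 2548)/(O(50, 41) + 1337) = (-1699 + 2548)/(35*50 + 1337) = 849/(1750 + 1337) = 849/3087 = 849*(1/3087) = 283/1029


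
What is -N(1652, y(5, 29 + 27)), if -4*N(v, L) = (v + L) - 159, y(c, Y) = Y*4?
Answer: 1717/4 ≈ 429.25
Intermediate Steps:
y(c, Y) = 4*Y
N(v, L) = 159/4 - L/4 - v/4 (N(v, L) = -((v + L) - 159)/4 = -((L + v) - 159)/4 = -(-159 + L + v)/4 = 159/4 - L/4 - v/4)
-N(1652, y(5, 29 + 27)) = -(159/4 - (29 + 27) - ¼*1652) = -(159/4 - 56 - 413) = -1*(-1717/4) = 1717/4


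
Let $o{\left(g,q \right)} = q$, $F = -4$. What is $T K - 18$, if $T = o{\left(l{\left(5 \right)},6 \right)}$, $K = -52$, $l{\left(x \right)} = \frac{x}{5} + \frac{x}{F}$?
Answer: $-330$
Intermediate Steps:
$l{\left(x \right)} = - \frac{x}{20}$ ($l{\left(x \right)} = \frac{x}{5} + \frac{x}{-4} = x \frac{1}{5} + x \left(- \frac{1}{4}\right) = \frac{x}{5} - \frac{x}{4} = - \frac{x}{20}$)
$T = 6$
$T K - 18 = 6 \left(-52\right) - 18 = -312 - 18 = -330$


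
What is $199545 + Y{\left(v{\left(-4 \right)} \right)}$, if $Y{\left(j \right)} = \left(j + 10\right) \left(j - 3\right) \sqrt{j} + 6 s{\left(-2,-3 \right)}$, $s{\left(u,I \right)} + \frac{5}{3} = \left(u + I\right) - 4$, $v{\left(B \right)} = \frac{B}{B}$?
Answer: $199459$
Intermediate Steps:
$v{\left(B \right)} = 1$
$s{\left(u,I \right)} = - \frac{17}{3} + I + u$ ($s{\left(u,I \right)} = - \frac{5}{3} - \left(4 - I - u\right) = - \frac{5}{3} + \left(-4 + I + u\right) = - \frac{17}{3} + I + u$)
$Y{\left(j \right)} = -64 + \sqrt{j} \left(-3 + j\right) \left(10 + j\right)$ ($Y{\left(j \right)} = \left(j + 10\right) \left(j - 3\right) \sqrt{j} + 6 \left(- \frac{17}{3} - 3 - 2\right) = \left(10 + j\right) \left(-3 + j\right) \sqrt{j} + 6 \left(- \frac{32}{3}\right) = \left(-3 + j\right) \left(10 + j\right) \sqrt{j} - 64 = \sqrt{j} \left(-3 + j\right) \left(10 + j\right) - 64 = -64 + \sqrt{j} \left(-3 + j\right) \left(10 + j\right)$)
$199545 + Y{\left(v{\left(-4 \right)} \right)} = 199545 - \left(64 - 1 - 7 + 30\right) = 199545 + \left(-64 + 1 - 30 + 7 \cdot 1\right) = 199545 + \left(-64 + 1 - 30 + 7\right) = 199545 - 86 = 199459$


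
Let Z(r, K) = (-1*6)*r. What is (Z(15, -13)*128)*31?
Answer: -357120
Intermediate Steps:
Z(r, K) = -6*r
(Z(15, -13)*128)*31 = (-6*15*128)*31 = -90*128*31 = -11520*31 = -357120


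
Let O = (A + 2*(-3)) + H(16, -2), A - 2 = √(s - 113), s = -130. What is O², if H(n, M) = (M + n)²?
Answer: 36621 + 3456*I*√3 ≈ 36621.0 + 5986.0*I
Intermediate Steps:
A = 2 + 9*I*√3 (A = 2 + √(-130 - 113) = 2 + √(-243) = 2 + 9*I*√3 ≈ 2.0 + 15.588*I)
O = 192 + 9*I*√3 (O = ((2 + 9*I*√3) + 2*(-3)) + (-2 + 16)² = ((2 + 9*I*√3) - 6) + 14² = (-4 + 9*I*√3) + 196 = 192 + 9*I*√3 ≈ 192.0 + 15.588*I)
O² = (192 + 9*I*√3)²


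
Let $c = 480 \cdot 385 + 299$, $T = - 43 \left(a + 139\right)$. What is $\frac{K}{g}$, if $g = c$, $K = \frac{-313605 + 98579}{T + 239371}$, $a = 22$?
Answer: $- \frac{107513}{21512946176} \approx -4.9976 \cdot 10^{-6}$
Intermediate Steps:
$T = -6923$ ($T = - 43 \left(22 + 139\right) = \left(-43\right) 161 = -6923$)
$c = 185099$ ($c = 184800 + 299 = 185099$)
$K = - \frac{107513}{116224}$ ($K = \frac{-313605 + 98579}{-6923 + 239371} = - \frac{215026}{232448} = \left(-215026\right) \frac{1}{232448} = - \frac{107513}{116224} \approx -0.92505$)
$g = 185099$
$\frac{K}{g} = - \frac{107513}{116224 \cdot 185099} = \left(- \frac{107513}{116224}\right) \frac{1}{185099} = - \frac{107513}{21512946176}$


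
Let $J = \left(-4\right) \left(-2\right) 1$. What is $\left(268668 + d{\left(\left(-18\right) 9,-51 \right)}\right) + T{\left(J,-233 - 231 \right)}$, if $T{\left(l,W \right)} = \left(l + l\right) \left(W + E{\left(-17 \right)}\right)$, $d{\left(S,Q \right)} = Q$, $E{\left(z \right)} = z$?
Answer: $260921$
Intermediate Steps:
$J = 8$ ($J = 8 \cdot 1 = 8$)
$T{\left(l,W \right)} = 2 l \left(-17 + W\right)$ ($T{\left(l,W \right)} = \left(l + l\right) \left(W - 17\right) = 2 l \left(-17 + W\right)$)
$\left(268668 + d{\left(\left(-18\right) 9,-51 \right)}\right) + T{\left(J,-233 - 231 \right)} = \left(268668 - 51\right) + 2 \cdot 8 \left(-17 - 464\right) = 268617 + 2 \cdot 8 \left(-17 - 464\right) = 268617 + 2 \cdot 8 \left(-481\right) = 268617 - 7696 = 260921$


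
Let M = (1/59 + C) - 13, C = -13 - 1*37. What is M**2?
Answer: 13808656/3481 ≈ 3966.9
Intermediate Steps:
C = -50 (C = -13 - 37 = -50)
M = -3716/59 (M = (1/59 - 50) - 13 = -2949/59 - 13 = -3716/59 ≈ -62.983)
M**2 = (-3716/59)**2 = 13808656/3481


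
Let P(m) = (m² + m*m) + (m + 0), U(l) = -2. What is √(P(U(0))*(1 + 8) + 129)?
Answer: √183 ≈ 13.528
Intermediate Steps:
P(m) = m + 2*m² (P(m) = (m² + m²) + m = 2*m² + m = m + 2*m²)
√(P(U(0))*(1 + 8) + 129) = √((-2*(1 + 2*(-2)))*(1 + 8) + 129) = √(-2*(1 - 4)*9 + 129) = √(-2*(-3)*9 + 129) = √(6*9 + 129) = √(54 + 129) = √183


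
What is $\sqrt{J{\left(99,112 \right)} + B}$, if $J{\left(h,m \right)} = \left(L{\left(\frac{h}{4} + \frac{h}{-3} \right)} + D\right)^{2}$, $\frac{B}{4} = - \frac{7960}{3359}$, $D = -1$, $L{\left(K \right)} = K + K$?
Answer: $\frac{\sqrt{13393726985}}{6718} \approx 17.227$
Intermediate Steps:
$L{\left(K \right)} = 2 K$
$B = - \frac{31840}{3359}$ ($B = 4 \left(- \frac{7960}{3359}\right) = - \frac{31840}{3359} \approx -9.479$)
$J{\left(h,m \right)} = \left(-1 - \frac{h}{6}\right)^{2}$ ($J{\left(h,m \right)} = \left(2 \left(\frac{h}{4} + \frac{h}{-3}\right) - 1\right)^{2} = \left(2 \left(h \frac{1}{4} + h \left(- \frac{1}{3}\right)\right) - 1\right)^{2} = \left(2 \left(\frac{h}{4} - \frac{h}{3}\right) - 1\right)^{2} = \left(2 \left(- \frac{h}{12}\right) - 1\right)^{2} = \left(- \frac{h}{6} - 1\right)^{2} = \left(-1 - \frac{h}{6}\right)^{2}$)
$\sqrt{J{\left(99,112 \right)} + B} = \sqrt{\frac{\left(6 + 99\right)^{2}}{36} - \frac{31840}{3359}} = \sqrt{\frac{105^{2}}{36} - \frac{31840}{3359}} = \sqrt{\frac{1}{36} \cdot 11025 - \frac{31840}{3359}} = \sqrt{\frac{1225}{4} - \frac{31840}{3359}} = \sqrt{\frac{3987415}{13436}} = \frac{\sqrt{13393726985}}{6718}$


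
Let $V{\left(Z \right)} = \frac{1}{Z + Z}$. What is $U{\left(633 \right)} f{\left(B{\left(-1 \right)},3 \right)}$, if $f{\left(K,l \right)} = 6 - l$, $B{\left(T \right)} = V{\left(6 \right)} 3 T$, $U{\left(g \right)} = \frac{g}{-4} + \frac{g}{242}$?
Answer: $- \frac{225981}{484} \approx -466.9$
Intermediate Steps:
$V{\left(Z \right)} = \frac{1}{2 Z}$
$U{\left(g \right)} = - \frac{119 g}{484}$ ($U{\left(g \right)} = g \left(- \frac{1}{4}\right) + g \frac{1}{242} = - \frac{g}{4} + \frac{g}{242} = - \frac{119 g}{484}$)
$B{\left(T \right)} = \frac{T}{4}$ ($B{\left(T \right)} = \frac{1}{2 \cdot 6} \cdot 3 T = \frac{1}{2} \cdot \frac{1}{6} \cdot 3 T = \frac{1}{12} \cdot 3 T = \frac{T}{4}$)
$U{\left(633 \right)} f{\left(B{\left(-1 \right)},3 \right)} = \left(- \frac{119}{484}\right) 633 \left(6 - 3\right) = - \frac{75327 \left(6 - 3\right)}{484} = \left(- \frac{75327}{484}\right) 3 = - \frac{225981}{484}$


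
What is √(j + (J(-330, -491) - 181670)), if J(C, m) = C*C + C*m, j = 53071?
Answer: √142331 ≈ 377.27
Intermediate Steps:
J(C, m) = C² + C*m
√(j + (J(-330, -491) - 181670)) = √(53071 + (-330*(-330 - 491) - 181670)) = √(53071 + (-330*(-821) - 181670)) = √(53071 + (270930 - 181670)) = √(53071 + 89260) = √142331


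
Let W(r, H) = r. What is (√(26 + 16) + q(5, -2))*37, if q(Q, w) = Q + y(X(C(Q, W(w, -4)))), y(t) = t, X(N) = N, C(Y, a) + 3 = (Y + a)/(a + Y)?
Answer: 111 + 37*√42 ≈ 350.79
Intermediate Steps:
C(Y, a) = -2 (C(Y, a) = -3 + (Y + a)/(a + Y) = -3 + (Y + a)/(Y + a) = -3 + 1 = -2)
q(Q, w) = -2 + Q (q(Q, w) = Q - 2 = -2 + Q)
(√(26 + 16) + q(5, -2))*37 = (√(26 + 16) + (-2 + 5))*37 = (√42 + 3)*37 = (3 + √42)*37 = 111 + 37*√42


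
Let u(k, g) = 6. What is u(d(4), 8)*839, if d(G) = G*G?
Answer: 5034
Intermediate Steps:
d(G) = G²
u(d(4), 8)*839 = 6*839 = 5034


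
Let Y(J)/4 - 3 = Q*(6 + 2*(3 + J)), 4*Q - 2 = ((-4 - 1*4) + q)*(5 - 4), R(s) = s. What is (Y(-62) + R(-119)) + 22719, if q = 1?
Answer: 23172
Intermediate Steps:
Q = -5/4 (Q = ½ + (((-4 - 1*4) + 1)*(5 - 4))/4 = ½ + (((-4 - 4) + 1)*1)/4 = ½ + ((-8 + 1)*1)/4 = ½ + (-7*1)/4 = ½ + (¼)*(-7) = ½ - 7/4 = -5/4 ≈ -1.2500)
Y(J) = -48 - 10*J (Y(J) = 12 + 4*(-5*(6 + 2*(3 + J))/4) = 12 + 4*(-5*(6 + (6 + 2*J))/4) = 12 + 4*(-5*(12 + 2*J)/4) = 12 + 4*(-15 - 5*J/2) = 12 + (-60 - 10*J) = -48 - 10*J)
(Y(-62) + R(-119)) + 22719 = ((-48 - 10*(-62)) - 119) + 22719 = ((-48 + 620) - 119) + 22719 = (572 - 119) + 22719 = 453 + 22719 = 23172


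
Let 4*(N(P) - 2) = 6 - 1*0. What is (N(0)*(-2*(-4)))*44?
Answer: 1232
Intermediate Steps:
N(P) = 7/2 (N(P) = 2 + (6 - 1*0)/4 = 2 + (6 + 0)/4 = 2 + (¼)*6 = 2 + 3/2 = 7/2)
(N(0)*(-2*(-4)))*44 = (7*(-2*(-4))/2)*44 = ((7/2)*8)*44 = 28*44 = 1232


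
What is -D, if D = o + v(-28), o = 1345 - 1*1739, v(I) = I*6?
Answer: 562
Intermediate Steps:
v(I) = 6*I
o = -394 (o = 1345 - 1739 = -394)
D = -562 (D = -394 + 6*(-28) = -394 - 168 = -562)
-D = -1*(-562) = 562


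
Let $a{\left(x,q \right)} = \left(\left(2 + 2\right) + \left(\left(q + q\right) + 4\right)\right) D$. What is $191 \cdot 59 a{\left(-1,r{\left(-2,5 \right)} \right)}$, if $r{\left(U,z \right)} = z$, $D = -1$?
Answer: $-202842$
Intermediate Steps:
$a{\left(x,q \right)} = -8 - 2 q$ ($a{\left(x,q \right)} = \left(\left(2 + 2\right) + \left(\left(q + q\right) + 4\right)\right) \left(-1\right) = \left(4 + \left(2 q + 4\right)\right) \left(-1\right) = \left(4 + \left(4 + 2 q\right)\right) \left(-1\right) = \left(8 + 2 q\right) \left(-1\right) = -8 - 2 q$)
$191 \cdot 59 a{\left(-1,r{\left(-2,5 \right)} \right)} = 191 \cdot 59 \left(-8 - 10\right) = 11269 \left(-8 - 10\right) = 11269 \left(-18\right) = -202842$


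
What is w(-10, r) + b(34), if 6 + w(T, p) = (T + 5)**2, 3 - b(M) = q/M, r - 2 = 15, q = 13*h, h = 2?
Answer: 361/17 ≈ 21.235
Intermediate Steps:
q = 26 (q = 13*2 = 26)
r = 17 (r = 2 + 15 = 17)
b(M) = 3 - 26/M
w(T, p) = -6 + (5 + T)**2 (w(T, p) = -6 + (T + 5)**2 = -6 + (5 + T)**2)
w(-10, r) + b(34) = (-6 + (5 - 10)**2) + (3 - 26/34) = (-6 + (-5)**2) + (3 - 26*1/34) = (-6 + 25) + (3 - 13/17) = 19 + 38/17 = 361/17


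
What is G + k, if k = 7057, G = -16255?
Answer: -9198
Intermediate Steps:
G + k = -16255 + 7057 = -9198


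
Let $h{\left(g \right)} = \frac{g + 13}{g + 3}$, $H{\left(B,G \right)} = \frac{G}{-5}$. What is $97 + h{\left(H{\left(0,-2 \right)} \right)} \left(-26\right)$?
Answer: $- \frac{93}{17} \approx -5.4706$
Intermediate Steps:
$H{\left(B,G \right)} = - \frac{G}{5}$ ($H{\left(B,G \right)} = G \left(- \frac{1}{5}\right) = - \frac{G}{5}$)
$h{\left(g \right)} = \frac{13 + g}{3 + g}$
$97 + h{\left(H{\left(0,-2 \right)} \right)} \left(-26\right) = 97 + \frac{13 - - \frac{2}{5}}{3 - - \frac{2}{5}} \left(-26\right) = 97 + \frac{13 + \frac{2}{5}}{3 + \frac{2}{5}} \left(-26\right) = 97 + \frac{1}{\frac{17}{5}} \cdot \frac{67}{5} \left(-26\right) = 97 + \frac{5}{17} \cdot \frac{67}{5} \left(-26\right) = 97 + \frac{67}{17} \left(-26\right) = 97 - \frac{1742}{17} = - \frac{93}{17}$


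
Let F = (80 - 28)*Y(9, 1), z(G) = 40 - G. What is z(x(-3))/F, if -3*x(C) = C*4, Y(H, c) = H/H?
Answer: 9/13 ≈ 0.69231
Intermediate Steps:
Y(H, c) = 1
x(C) = -4*C/3 (x(C) = -C*4/3 = -4*C/3)
F = 52 (F = (80 - 28)*1 = 52*1 = 52)
z(x(-3))/F = (40 - (-4)*(-3)/3)/52 = (40 - 1*4)*(1/52) = (40 - 4)*(1/52) = 36*(1/52) = 9/13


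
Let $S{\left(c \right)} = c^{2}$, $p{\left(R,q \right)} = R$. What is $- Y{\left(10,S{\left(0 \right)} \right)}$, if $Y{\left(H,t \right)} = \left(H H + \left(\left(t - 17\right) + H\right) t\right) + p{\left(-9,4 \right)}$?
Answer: $-91$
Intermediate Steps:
$Y{\left(H,t \right)} = -9 + H^{2} + t \left(-17 + H + t\right)$ ($Y{\left(H,t \right)} = \left(H H + \left(\left(t - 17\right) + H\right) t\right) - 9 = \left(H^{2} + \left(\left(-17 + t\right) + H\right) t\right) - 9 = \left(H^{2} + \left(-17 + H + t\right) t\right) - 9 = \left(H^{2} + t \left(-17 + H + t\right)\right) - 9 = -9 + H^{2} + t \left(-17 + H + t\right)$)
$- Y{\left(10,S{\left(0 \right)} \right)} = - (-9 + 10^{2} + \left(0^{2}\right)^{2} - 17 \cdot 0^{2} + 10 \cdot 0^{2}) = - (-9 + 100 + 0^{2} - 0 + 10 \cdot 0) = - (-9 + 100 + 0 + 0 + 0) = \left(-1\right) 91 = -91$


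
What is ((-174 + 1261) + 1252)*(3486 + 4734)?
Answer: 19226580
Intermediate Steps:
((-174 + 1261) + 1252)*(3486 + 4734) = (1087 + 1252)*8220 = 2339*8220 = 19226580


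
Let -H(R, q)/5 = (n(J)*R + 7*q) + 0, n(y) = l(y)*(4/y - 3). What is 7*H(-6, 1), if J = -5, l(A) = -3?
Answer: 2149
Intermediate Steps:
n(y) = 9 - 12/y (n(y) = -3*(4/y - 3) = -3*(-3 + 4/y) = 9 - 12/y)
H(R, q) = -57*R - 35*q (H(R, q) = -5*(((9 - 12/(-5))*R + 7*q) + 0) = -5*(((9 - 12*(-1/5))*R + 7*q) + 0) = -5*(((9 + 12/5)*R + 7*q) + 0) = -5*((57*R/5 + 7*q) + 0) = -5*((7*q + 57*R/5) + 0) = -5*(7*q + 57*R/5) = -57*R - 35*q)
7*H(-6, 1) = 7*(-57*(-6) - 35*1) = 7*(342 - 35) = 7*307 = 2149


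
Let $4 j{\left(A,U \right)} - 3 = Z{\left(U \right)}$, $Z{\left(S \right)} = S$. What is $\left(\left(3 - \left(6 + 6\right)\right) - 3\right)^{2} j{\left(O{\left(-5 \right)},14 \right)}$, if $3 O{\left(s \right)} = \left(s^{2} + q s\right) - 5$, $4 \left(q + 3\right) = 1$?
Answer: $612$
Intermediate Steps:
$q = - \frac{11}{4}$ ($q = -3 + \frac{1}{4} \cdot 1 = -3 + \frac{1}{4} = - \frac{11}{4} \approx -2.75$)
$O{\left(s \right)} = - \frac{5}{3} - \frac{11 s}{12} + \frac{s^{2}}{3}$ ($O{\left(s \right)} = \frac{\left(s^{2} - \frac{11 s}{4}\right) - 5}{3} = \frac{-5 + s^{2} - \frac{11 s}{4}}{3} = - \frac{5}{3} - \frac{11 s}{12} + \frac{s^{2}}{3}$)
$j{\left(A,U \right)} = \frac{3}{4} + \frac{U}{4}$
$\left(\left(3 - \left(6 + 6\right)\right) - 3\right)^{2} j{\left(O{\left(-5 \right)},14 \right)} = \left(\left(3 - \left(6 + 6\right)\right) - 3\right)^{2} \left(\frac{3}{4} + \frac{1}{4} \cdot 14\right) = \left(\left(3 - 12\right) - 3\right)^{2} \left(\frac{3}{4} + \frac{7}{2}\right) = \left(\left(3 - 12\right) - 3\right)^{2} \cdot \frac{17}{4} = \left(-9 - 3\right)^{2} \cdot \frac{17}{4} = \left(-12\right)^{2} \cdot \frac{17}{4} = 144 \cdot \frac{17}{4} = 612$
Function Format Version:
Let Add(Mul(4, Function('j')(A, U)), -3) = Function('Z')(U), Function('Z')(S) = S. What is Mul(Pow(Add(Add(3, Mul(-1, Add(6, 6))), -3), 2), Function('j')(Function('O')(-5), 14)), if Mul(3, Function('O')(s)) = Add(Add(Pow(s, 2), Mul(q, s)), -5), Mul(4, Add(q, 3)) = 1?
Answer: 612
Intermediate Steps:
q = Rational(-11, 4) (q = Add(-3, Mul(Rational(1, 4), 1)) = Add(-3, Rational(1, 4)) = Rational(-11, 4) ≈ -2.7500)
Function('O')(s) = Add(Rational(-5, 3), Mul(Rational(-11, 12), s), Mul(Rational(1, 3), Pow(s, 2))) (Function('O')(s) = Mul(Rational(1, 3), Add(Add(Pow(s, 2), Mul(Rational(-11, 4), s)), -5)) = Mul(Rational(1, 3), Add(-5, Pow(s, 2), Mul(Rational(-11, 4), s))) = Add(Rational(-5, 3), Mul(Rational(-11, 12), s), Mul(Rational(1, 3), Pow(s, 2))))
Function('j')(A, U) = Add(Rational(3, 4), Mul(Rational(1, 4), U))
Mul(Pow(Add(Add(3, Mul(-1, Add(6, 6))), -3), 2), Function('j')(Function('O')(-5), 14)) = Mul(Pow(Add(Add(3, Mul(-1, Add(6, 6))), -3), 2), Add(Rational(3, 4), Mul(Rational(1, 4), 14))) = Mul(Pow(Add(Add(3, Mul(-1, 12)), -3), 2), Add(Rational(3, 4), Rational(7, 2))) = Mul(Pow(Add(Add(3, -12), -3), 2), Rational(17, 4)) = Mul(Pow(Add(-9, -3), 2), Rational(17, 4)) = Mul(Pow(-12, 2), Rational(17, 4)) = Mul(144, Rational(17, 4)) = 612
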